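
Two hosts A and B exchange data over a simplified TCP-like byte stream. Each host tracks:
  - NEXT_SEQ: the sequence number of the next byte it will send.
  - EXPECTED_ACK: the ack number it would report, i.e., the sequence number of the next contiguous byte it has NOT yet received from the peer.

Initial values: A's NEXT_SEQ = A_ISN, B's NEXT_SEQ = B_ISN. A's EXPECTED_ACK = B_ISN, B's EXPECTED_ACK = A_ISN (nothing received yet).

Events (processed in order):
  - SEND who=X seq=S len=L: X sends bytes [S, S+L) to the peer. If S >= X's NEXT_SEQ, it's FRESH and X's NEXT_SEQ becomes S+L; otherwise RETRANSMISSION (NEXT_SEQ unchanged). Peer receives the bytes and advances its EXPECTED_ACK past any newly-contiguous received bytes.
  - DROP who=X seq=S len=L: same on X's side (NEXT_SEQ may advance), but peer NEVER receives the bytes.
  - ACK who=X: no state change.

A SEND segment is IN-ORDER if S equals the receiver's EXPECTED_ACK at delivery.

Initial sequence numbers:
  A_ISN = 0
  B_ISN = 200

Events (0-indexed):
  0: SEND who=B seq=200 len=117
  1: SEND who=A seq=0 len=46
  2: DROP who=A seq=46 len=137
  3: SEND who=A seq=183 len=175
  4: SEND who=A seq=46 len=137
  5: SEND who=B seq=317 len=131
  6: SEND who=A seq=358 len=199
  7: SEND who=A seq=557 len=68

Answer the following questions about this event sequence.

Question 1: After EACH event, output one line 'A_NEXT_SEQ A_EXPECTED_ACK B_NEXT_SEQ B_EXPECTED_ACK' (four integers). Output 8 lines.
0 317 317 0
46 317 317 46
183 317 317 46
358 317 317 46
358 317 317 358
358 448 448 358
557 448 448 557
625 448 448 625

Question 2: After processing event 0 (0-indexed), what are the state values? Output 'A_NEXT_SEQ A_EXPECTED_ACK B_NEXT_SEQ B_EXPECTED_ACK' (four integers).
After event 0: A_seq=0 A_ack=317 B_seq=317 B_ack=0

0 317 317 0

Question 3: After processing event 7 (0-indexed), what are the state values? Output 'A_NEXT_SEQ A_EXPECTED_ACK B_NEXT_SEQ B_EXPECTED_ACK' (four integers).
After event 0: A_seq=0 A_ack=317 B_seq=317 B_ack=0
After event 1: A_seq=46 A_ack=317 B_seq=317 B_ack=46
After event 2: A_seq=183 A_ack=317 B_seq=317 B_ack=46
After event 3: A_seq=358 A_ack=317 B_seq=317 B_ack=46
After event 4: A_seq=358 A_ack=317 B_seq=317 B_ack=358
After event 5: A_seq=358 A_ack=448 B_seq=448 B_ack=358
After event 6: A_seq=557 A_ack=448 B_seq=448 B_ack=557
After event 7: A_seq=625 A_ack=448 B_seq=448 B_ack=625

625 448 448 625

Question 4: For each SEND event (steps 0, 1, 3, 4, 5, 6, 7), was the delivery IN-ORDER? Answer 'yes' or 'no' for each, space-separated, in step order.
Answer: yes yes no yes yes yes yes

Derivation:
Step 0: SEND seq=200 -> in-order
Step 1: SEND seq=0 -> in-order
Step 3: SEND seq=183 -> out-of-order
Step 4: SEND seq=46 -> in-order
Step 5: SEND seq=317 -> in-order
Step 6: SEND seq=358 -> in-order
Step 7: SEND seq=557 -> in-order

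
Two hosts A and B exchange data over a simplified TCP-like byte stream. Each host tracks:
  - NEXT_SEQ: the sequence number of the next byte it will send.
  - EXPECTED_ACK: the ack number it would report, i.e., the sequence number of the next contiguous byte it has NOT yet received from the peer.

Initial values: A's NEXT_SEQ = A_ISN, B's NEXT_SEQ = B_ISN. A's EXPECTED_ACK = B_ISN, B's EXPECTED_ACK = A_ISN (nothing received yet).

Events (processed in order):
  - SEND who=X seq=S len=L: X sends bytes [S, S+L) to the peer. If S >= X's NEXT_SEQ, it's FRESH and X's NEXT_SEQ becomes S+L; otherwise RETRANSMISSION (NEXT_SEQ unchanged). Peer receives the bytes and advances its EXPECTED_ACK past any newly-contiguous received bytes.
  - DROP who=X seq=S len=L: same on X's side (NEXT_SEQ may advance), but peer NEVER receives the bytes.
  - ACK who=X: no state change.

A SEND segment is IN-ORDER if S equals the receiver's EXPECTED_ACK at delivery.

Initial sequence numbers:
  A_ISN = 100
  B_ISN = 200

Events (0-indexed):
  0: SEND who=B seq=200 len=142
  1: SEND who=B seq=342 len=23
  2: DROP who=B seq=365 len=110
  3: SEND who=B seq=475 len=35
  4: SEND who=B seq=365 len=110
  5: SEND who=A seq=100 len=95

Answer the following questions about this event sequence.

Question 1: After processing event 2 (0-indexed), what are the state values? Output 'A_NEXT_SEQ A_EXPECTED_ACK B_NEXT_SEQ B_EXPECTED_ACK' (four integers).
After event 0: A_seq=100 A_ack=342 B_seq=342 B_ack=100
After event 1: A_seq=100 A_ack=365 B_seq=365 B_ack=100
After event 2: A_seq=100 A_ack=365 B_seq=475 B_ack=100

100 365 475 100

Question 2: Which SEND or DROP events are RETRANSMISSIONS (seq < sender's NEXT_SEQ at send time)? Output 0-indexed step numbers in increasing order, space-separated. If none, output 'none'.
Step 0: SEND seq=200 -> fresh
Step 1: SEND seq=342 -> fresh
Step 2: DROP seq=365 -> fresh
Step 3: SEND seq=475 -> fresh
Step 4: SEND seq=365 -> retransmit
Step 5: SEND seq=100 -> fresh

Answer: 4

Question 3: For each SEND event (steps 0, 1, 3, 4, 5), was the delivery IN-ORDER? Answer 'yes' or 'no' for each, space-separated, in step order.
Answer: yes yes no yes yes

Derivation:
Step 0: SEND seq=200 -> in-order
Step 1: SEND seq=342 -> in-order
Step 3: SEND seq=475 -> out-of-order
Step 4: SEND seq=365 -> in-order
Step 5: SEND seq=100 -> in-order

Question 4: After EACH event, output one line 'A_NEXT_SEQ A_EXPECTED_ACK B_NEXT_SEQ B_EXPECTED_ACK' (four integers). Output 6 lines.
100 342 342 100
100 365 365 100
100 365 475 100
100 365 510 100
100 510 510 100
195 510 510 195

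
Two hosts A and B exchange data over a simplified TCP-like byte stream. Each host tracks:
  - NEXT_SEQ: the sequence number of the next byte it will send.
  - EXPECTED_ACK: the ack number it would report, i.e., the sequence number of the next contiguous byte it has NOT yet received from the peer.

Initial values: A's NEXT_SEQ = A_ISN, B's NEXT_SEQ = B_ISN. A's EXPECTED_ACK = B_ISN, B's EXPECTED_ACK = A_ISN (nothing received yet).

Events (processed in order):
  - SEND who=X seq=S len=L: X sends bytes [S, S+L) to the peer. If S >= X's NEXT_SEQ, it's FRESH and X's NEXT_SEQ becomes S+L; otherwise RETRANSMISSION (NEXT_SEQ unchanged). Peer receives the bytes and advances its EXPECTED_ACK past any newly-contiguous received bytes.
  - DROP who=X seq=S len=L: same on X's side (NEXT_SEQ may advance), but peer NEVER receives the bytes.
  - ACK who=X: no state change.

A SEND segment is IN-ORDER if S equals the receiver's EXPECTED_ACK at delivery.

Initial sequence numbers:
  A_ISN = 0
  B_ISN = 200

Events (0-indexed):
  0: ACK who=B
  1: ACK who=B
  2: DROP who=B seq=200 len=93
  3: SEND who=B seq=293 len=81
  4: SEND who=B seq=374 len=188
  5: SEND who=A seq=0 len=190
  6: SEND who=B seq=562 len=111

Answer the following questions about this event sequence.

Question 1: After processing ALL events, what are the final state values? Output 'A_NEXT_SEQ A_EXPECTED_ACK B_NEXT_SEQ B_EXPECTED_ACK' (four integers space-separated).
After event 0: A_seq=0 A_ack=200 B_seq=200 B_ack=0
After event 1: A_seq=0 A_ack=200 B_seq=200 B_ack=0
After event 2: A_seq=0 A_ack=200 B_seq=293 B_ack=0
After event 3: A_seq=0 A_ack=200 B_seq=374 B_ack=0
After event 4: A_seq=0 A_ack=200 B_seq=562 B_ack=0
After event 5: A_seq=190 A_ack=200 B_seq=562 B_ack=190
After event 6: A_seq=190 A_ack=200 B_seq=673 B_ack=190

Answer: 190 200 673 190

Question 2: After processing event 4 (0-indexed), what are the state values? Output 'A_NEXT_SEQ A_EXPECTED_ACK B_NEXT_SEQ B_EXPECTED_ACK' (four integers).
After event 0: A_seq=0 A_ack=200 B_seq=200 B_ack=0
After event 1: A_seq=0 A_ack=200 B_seq=200 B_ack=0
After event 2: A_seq=0 A_ack=200 B_seq=293 B_ack=0
After event 3: A_seq=0 A_ack=200 B_seq=374 B_ack=0
After event 4: A_seq=0 A_ack=200 B_seq=562 B_ack=0

0 200 562 0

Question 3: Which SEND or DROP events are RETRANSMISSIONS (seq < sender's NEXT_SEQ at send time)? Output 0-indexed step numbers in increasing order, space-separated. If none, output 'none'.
Answer: none

Derivation:
Step 2: DROP seq=200 -> fresh
Step 3: SEND seq=293 -> fresh
Step 4: SEND seq=374 -> fresh
Step 5: SEND seq=0 -> fresh
Step 6: SEND seq=562 -> fresh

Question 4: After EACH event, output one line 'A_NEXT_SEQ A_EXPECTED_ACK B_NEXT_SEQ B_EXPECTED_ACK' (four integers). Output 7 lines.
0 200 200 0
0 200 200 0
0 200 293 0
0 200 374 0
0 200 562 0
190 200 562 190
190 200 673 190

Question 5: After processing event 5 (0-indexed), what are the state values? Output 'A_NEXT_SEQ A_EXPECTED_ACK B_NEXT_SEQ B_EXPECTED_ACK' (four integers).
After event 0: A_seq=0 A_ack=200 B_seq=200 B_ack=0
After event 1: A_seq=0 A_ack=200 B_seq=200 B_ack=0
After event 2: A_seq=0 A_ack=200 B_seq=293 B_ack=0
After event 3: A_seq=0 A_ack=200 B_seq=374 B_ack=0
After event 4: A_seq=0 A_ack=200 B_seq=562 B_ack=0
After event 5: A_seq=190 A_ack=200 B_seq=562 B_ack=190

190 200 562 190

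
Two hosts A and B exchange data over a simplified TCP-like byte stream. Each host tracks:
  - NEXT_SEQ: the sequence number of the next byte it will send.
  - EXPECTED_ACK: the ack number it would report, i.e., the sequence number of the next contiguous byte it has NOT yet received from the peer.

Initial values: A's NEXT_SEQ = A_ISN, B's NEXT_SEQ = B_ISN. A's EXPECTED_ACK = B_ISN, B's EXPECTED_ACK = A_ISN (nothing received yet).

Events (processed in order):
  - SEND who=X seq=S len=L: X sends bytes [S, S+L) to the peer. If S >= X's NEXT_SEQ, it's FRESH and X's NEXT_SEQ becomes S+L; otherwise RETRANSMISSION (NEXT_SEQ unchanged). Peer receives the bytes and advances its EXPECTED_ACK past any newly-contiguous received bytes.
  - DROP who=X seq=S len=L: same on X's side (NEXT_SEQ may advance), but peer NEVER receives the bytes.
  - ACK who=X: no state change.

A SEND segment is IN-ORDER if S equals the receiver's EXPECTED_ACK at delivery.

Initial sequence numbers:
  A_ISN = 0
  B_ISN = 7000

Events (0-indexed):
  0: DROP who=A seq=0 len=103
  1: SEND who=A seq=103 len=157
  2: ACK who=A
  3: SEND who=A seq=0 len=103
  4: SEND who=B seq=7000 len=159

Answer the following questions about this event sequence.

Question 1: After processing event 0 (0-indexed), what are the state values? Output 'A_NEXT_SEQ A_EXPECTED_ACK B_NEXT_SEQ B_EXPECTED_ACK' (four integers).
After event 0: A_seq=103 A_ack=7000 B_seq=7000 B_ack=0

103 7000 7000 0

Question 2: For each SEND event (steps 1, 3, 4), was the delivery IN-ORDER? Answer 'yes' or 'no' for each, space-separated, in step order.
Step 1: SEND seq=103 -> out-of-order
Step 3: SEND seq=0 -> in-order
Step 4: SEND seq=7000 -> in-order

Answer: no yes yes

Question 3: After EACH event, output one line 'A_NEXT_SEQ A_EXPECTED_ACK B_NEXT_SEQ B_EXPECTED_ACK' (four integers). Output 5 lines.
103 7000 7000 0
260 7000 7000 0
260 7000 7000 0
260 7000 7000 260
260 7159 7159 260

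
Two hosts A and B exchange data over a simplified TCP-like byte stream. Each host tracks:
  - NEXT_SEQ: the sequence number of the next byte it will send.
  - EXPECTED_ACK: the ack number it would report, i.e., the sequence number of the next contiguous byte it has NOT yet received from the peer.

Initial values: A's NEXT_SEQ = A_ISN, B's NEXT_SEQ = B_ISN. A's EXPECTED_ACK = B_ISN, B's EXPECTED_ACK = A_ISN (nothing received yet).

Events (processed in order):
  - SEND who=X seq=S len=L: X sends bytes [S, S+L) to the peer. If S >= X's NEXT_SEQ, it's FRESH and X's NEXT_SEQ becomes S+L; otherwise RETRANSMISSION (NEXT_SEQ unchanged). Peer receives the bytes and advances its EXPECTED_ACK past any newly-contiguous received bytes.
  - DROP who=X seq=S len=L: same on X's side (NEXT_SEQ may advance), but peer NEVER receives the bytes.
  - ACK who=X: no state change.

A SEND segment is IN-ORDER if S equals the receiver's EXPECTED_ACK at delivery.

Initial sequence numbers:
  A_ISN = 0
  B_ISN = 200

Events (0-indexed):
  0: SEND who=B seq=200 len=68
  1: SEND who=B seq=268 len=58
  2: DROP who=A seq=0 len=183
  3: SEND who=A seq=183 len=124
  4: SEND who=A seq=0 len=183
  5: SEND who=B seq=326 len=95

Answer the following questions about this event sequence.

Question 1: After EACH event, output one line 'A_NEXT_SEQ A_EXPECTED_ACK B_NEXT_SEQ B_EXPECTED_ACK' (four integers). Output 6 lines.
0 268 268 0
0 326 326 0
183 326 326 0
307 326 326 0
307 326 326 307
307 421 421 307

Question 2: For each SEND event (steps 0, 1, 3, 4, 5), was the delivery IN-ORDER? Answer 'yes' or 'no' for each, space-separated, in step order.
Answer: yes yes no yes yes

Derivation:
Step 0: SEND seq=200 -> in-order
Step 1: SEND seq=268 -> in-order
Step 3: SEND seq=183 -> out-of-order
Step 4: SEND seq=0 -> in-order
Step 5: SEND seq=326 -> in-order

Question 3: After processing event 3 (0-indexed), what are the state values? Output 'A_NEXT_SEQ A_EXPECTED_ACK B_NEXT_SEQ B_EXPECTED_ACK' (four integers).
After event 0: A_seq=0 A_ack=268 B_seq=268 B_ack=0
After event 1: A_seq=0 A_ack=326 B_seq=326 B_ack=0
After event 2: A_seq=183 A_ack=326 B_seq=326 B_ack=0
After event 3: A_seq=307 A_ack=326 B_seq=326 B_ack=0

307 326 326 0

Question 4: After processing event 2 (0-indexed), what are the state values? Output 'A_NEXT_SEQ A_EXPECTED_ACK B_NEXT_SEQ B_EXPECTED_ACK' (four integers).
After event 0: A_seq=0 A_ack=268 B_seq=268 B_ack=0
After event 1: A_seq=0 A_ack=326 B_seq=326 B_ack=0
After event 2: A_seq=183 A_ack=326 B_seq=326 B_ack=0

183 326 326 0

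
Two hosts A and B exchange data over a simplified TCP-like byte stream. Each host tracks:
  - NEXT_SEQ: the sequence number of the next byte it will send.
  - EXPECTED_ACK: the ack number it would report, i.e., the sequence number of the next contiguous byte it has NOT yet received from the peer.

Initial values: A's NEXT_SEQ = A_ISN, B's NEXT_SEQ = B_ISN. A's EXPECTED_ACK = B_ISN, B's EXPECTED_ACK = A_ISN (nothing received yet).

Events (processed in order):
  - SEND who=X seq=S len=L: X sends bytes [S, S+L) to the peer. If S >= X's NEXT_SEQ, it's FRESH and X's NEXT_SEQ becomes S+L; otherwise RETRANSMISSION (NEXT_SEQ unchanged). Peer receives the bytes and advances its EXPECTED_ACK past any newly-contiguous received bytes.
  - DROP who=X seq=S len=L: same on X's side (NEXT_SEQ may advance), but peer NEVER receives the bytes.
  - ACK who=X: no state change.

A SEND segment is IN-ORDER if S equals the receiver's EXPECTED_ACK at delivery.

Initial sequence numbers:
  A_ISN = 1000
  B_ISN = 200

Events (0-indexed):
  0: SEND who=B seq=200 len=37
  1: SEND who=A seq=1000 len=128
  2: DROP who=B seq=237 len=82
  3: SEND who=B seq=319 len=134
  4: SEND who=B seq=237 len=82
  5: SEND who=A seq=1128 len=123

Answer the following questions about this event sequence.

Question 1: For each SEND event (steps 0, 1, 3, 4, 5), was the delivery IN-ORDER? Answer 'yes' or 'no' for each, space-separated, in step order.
Step 0: SEND seq=200 -> in-order
Step 1: SEND seq=1000 -> in-order
Step 3: SEND seq=319 -> out-of-order
Step 4: SEND seq=237 -> in-order
Step 5: SEND seq=1128 -> in-order

Answer: yes yes no yes yes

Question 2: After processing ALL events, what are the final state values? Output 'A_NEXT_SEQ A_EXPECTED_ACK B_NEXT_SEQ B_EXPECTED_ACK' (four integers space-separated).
After event 0: A_seq=1000 A_ack=237 B_seq=237 B_ack=1000
After event 1: A_seq=1128 A_ack=237 B_seq=237 B_ack=1128
After event 2: A_seq=1128 A_ack=237 B_seq=319 B_ack=1128
After event 3: A_seq=1128 A_ack=237 B_seq=453 B_ack=1128
After event 4: A_seq=1128 A_ack=453 B_seq=453 B_ack=1128
After event 5: A_seq=1251 A_ack=453 B_seq=453 B_ack=1251

Answer: 1251 453 453 1251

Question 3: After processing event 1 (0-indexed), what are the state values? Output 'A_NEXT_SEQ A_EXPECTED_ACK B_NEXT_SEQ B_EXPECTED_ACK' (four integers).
After event 0: A_seq=1000 A_ack=237 B_seq=237 B_ack=1000
After event 1: A_seq=1128 A_ack=237 B_seq=237 B_ack=1128

1128 237 237 1128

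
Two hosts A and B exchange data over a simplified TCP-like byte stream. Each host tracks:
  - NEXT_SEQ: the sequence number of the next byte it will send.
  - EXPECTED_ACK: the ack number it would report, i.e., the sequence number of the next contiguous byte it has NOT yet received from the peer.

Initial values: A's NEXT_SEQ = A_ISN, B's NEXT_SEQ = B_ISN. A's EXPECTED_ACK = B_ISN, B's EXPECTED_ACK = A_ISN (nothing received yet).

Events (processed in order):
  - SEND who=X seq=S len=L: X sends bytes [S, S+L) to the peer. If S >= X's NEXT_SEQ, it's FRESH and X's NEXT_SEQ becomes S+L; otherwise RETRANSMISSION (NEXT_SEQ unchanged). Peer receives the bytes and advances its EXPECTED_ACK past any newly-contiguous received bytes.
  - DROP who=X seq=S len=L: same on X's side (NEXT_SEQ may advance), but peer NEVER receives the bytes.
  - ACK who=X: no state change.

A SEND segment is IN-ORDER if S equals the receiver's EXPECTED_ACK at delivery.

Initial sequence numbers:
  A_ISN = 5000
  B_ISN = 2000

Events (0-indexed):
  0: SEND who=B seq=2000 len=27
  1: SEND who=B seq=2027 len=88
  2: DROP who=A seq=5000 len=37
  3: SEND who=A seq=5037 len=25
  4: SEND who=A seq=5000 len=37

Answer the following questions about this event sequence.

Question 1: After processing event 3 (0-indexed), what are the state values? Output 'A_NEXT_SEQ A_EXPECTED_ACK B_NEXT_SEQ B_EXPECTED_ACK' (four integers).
After event 0: A_seq=5000 A_ack=2027 B_seq=2027 B_ack=5000
After event 1: A_seq=5000 A_ack=2115 B_seq=2115 B_ack=5000
After event 2: A_seq=5037 A_ack=2115 B_seq=2115 B_ack=5000
After event 3: A_seq=5062 A_ack=2115 B_seq=2115 B_ack=5000

5062 2115 2115 5000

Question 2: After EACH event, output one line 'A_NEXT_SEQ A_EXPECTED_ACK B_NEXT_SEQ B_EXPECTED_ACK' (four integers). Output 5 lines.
5000 2027 2027 5000
5000 2115 2115 5000
5037 2115 2115 5000
5062 2115 2115 5000
5062 2115 2115 5062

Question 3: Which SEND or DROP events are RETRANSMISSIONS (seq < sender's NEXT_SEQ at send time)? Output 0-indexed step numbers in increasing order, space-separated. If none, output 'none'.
Step 0: SEND seq=2000 -> fresh
Step 1: SEND seq=2027 -> fresh
Step 2: DROP seq=5000 -> fresh
Step 3: SEND seq=5037 -> fresh
Step 4: SEND seq=5000 -> retransmit

Answer: 4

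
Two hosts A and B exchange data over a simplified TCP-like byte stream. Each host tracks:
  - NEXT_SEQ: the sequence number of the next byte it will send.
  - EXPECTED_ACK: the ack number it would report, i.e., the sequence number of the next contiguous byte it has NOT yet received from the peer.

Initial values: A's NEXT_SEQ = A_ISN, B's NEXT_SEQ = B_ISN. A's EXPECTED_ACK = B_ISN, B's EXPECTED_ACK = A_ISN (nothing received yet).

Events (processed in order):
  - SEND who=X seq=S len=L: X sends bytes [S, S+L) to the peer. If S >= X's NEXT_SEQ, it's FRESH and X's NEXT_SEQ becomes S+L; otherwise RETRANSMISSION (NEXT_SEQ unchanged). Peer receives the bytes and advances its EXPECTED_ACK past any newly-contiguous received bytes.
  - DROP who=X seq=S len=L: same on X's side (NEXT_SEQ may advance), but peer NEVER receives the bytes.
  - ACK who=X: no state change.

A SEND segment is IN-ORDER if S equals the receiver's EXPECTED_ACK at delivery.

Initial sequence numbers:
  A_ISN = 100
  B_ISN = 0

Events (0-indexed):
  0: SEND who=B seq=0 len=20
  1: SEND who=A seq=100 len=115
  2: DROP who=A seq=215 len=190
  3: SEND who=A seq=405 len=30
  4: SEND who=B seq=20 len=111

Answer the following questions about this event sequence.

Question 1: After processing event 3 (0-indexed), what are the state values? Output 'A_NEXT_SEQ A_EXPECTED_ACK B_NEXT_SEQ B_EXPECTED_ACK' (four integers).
After event 0: A_seq=100 A_ack=20 B_seq=20 B_ack=100
After event 1: A_seq=215 A_ack=20 B_seq=20 B_ack=215
After event 2: A_seq=405 A_ack=20 B_seq=20 B_ack=215
After event 3: A_seq=435 A_ack=20 B_seq=20 B_ack=215

435 20 20 215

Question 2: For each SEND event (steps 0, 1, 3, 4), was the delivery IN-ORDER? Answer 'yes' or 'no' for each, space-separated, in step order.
Step 0: SEND seq=0 -> in-order
Step 1: SEND seq=100 -> in-order
Step 3: SEND seq=405 -> out-of-order
Step 4: SEND seq=20 -> in-order

Answer: yes yes no yes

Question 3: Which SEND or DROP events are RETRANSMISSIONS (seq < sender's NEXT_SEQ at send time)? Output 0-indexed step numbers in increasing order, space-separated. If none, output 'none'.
Step 0: SEND seq=0 -> fresh
Step 1: SEND seq=100 -> fresh
Step 2: DROP seq=215 -> fresh
Step 3: SEND seq=405 -> fresh
Step 4: SEND seq=20 -> fresh

Answer: none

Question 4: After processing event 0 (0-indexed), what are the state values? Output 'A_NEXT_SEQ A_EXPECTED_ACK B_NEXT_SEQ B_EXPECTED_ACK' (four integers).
After event 0: A_seq=100 A_ack=20 B_seq=20 B_ack=100

100 20 20 100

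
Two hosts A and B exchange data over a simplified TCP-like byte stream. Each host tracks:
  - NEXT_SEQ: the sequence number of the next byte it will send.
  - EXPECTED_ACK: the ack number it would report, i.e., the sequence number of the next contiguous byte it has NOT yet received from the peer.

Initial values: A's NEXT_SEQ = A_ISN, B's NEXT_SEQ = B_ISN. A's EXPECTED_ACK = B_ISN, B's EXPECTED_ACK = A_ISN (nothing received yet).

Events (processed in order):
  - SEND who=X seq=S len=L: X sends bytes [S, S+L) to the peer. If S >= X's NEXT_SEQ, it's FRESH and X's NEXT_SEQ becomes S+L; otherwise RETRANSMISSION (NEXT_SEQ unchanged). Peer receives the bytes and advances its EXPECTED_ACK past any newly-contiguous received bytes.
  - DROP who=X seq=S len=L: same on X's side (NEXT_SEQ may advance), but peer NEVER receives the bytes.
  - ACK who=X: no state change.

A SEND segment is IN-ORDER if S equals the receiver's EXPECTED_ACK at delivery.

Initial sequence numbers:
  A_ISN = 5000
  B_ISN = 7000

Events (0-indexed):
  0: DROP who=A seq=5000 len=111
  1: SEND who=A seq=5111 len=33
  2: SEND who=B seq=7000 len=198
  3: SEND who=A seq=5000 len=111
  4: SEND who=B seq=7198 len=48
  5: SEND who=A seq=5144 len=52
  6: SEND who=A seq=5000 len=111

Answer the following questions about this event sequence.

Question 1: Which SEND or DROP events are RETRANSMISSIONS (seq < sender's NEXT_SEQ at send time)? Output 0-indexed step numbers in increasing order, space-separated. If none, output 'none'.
Step 0: DROP seq=5000 -> fresh
Step 1: SEND seq=5111 -> fresh
Step 2: SEND seq=7000 -> fresh
Step 3: SEND seq=5000 -> retransmit
Step 4: SEND seq=7198 -> fresh
Step 5: SEND seq=5144 -> fresh
Step 6: SEND seq=5000 -> retransmit

Answer: 3 6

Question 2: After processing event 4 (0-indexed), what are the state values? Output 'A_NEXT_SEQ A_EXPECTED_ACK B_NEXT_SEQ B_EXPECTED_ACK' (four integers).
After event 0: A_seq=5111 A_ack=7000 B_seq=7000 B_ack=5000
After event 1: A_seq=5144 A_ack=7000 B_seq=7000 B_ack=5000
After event 2: A_seq=5144 A_ack=7198 B_seq=7198 B_ack=5000
After event 3: A_seq=5144 A_ack=7198 B_seq=7198 B_ack=5144
After event 4: A_seq=5144 A_ack=7246 B_seq=7246 B_ack=5144

5144 7246 7246 5144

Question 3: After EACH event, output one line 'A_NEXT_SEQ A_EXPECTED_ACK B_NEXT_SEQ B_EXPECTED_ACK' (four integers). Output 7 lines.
5111 7000 7000 5000
5144 7000 7000 5000
5144 7198 7198 5000
5144 7198 7198 5144
5144 7246 7246 5144
5196 7246 7246 5196
5196 7246 7246 5196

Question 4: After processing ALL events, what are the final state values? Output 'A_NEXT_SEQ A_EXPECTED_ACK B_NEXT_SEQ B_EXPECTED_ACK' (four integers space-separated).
After event 0: A_seq=5111 A_ack=7000 B_seq=7000 B_ack=5000
After event 1: A_seq=5144 A_ack=7000 B_seq=7000 B_ack=5000
After event 2: A_seq=5144 A_ack=7198 B_seq=7198 B_ack=5000
After event 3: A_seq=5144 A_ack=7198 B_seq=7198 B_ack=5144
After event 4: A_seq=5144 A_ack=7246 B_seq=7246 B_ack=5144
After event 5: A_seq=5196 A_ack=7246 B_seq=7246 B_ack=5196
After event 6: A_seq=5196 A_ack=7246 B_seq=7246 B_ack=5196

Answer: 5196 7246 7246 5196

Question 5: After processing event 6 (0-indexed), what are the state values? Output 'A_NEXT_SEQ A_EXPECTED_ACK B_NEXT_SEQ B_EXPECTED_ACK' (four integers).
After event 0: A_seq=5111 A_ack=7000 B_seq=7000 B_ack=5000
After event 1: A_seq=5144 A_ack=7000 B_seq=7000 B_ack=5000
After event 2: A_seq=5144 A_ack=7198 B_seq=7198 B_ack=5000
After event 3: A_seq=5144 A_ack=7198 B_seq=7198 B_ack=5144
After event 4: A_seq=5144 A_ack=7246 B_seq=7246 B_ack=5144
After event 5: A_seq=5196 A_ack=7246 B_seq=7246 B_ack=5196
After event 6: A_seq=5196 A_ack=7246 B_seq=7246 B_ack=5196

5196 7246 7246 5196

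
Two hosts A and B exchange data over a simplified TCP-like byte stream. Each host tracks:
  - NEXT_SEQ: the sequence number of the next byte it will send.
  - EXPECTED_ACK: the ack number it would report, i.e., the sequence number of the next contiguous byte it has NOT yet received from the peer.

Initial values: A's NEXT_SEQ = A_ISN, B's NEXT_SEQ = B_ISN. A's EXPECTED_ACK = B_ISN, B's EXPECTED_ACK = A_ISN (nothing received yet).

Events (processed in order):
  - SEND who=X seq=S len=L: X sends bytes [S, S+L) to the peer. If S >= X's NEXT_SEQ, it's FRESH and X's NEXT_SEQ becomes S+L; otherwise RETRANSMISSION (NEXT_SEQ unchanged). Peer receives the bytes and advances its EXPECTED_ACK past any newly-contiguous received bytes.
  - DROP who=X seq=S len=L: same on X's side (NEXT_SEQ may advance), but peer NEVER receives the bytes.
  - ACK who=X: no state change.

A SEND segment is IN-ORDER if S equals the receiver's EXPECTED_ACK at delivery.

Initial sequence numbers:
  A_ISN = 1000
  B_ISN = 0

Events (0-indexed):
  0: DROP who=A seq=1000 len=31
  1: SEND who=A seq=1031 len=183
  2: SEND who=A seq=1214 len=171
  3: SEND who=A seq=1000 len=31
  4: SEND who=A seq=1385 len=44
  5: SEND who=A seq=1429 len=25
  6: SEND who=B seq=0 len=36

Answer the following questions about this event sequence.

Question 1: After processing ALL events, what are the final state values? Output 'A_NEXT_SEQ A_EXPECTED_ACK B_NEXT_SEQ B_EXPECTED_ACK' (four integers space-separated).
Answer: 1454 36 36 1454

Derivation:
After event 0: A_seq=1031 A_ack=0 B_seq=0 B_ack=1000
After event 1: A_seq=1214 A_ack=0 B_seq=0 B_ack=1000
After event 2: A_seq=1385 A_ack=0 B_seq=0 B_ack=1000
After event 3: A_seq=1385 A_ack=0 B_seq=0 B_ack=1385
After event 4: A_seq=1429 A_ack=0 B_seq=0 B_ack=1429
After event 5: A_seq=1454 A_ack=0 B_seq=0 B_ack=1454
After event 6: A_seq=1454 A_ack=36 B_seq=36 B_ack=1454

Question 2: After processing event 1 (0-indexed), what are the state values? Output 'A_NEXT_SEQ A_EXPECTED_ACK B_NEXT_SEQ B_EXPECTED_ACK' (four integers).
After event 0: A_seq=1031 A_ack=0 B_seq=0 B_ack=1000
After event 1: A_seq=1214 A_ack=0 B_seq=0 B_ack=1000

1214 0 0 1000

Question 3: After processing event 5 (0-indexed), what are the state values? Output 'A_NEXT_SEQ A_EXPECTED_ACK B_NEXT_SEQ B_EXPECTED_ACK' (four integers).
After event 0: A_seq=1031 A_ack=0 B_seq=0 B_ack=1000
After event 1: A_seq=1214 A_ack=0 B_seq=0 B_ack=1000
After event 2: A_seq=1385 A_ack=0 B_seq=0 B_ack=1000
After event 3: A_seq=1385 A_ack=0 B_seq=0 B_ack=1385
After event 4: A_seq=1429 A_ack=0 B_seq=0 B_ack=1429
After event 5: A_seq=1454 A_ack=0 B_seq=0 B_ack=1454

1454 0 0 1454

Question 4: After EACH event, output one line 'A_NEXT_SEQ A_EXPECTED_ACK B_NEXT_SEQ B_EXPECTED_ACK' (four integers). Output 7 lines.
1031 0 0 1000
1214 0 0 1000
1385 0 0 1000
1385 0 0 1385
1429 0 0 1429
1454 0 0 1454
1454 36 36 1454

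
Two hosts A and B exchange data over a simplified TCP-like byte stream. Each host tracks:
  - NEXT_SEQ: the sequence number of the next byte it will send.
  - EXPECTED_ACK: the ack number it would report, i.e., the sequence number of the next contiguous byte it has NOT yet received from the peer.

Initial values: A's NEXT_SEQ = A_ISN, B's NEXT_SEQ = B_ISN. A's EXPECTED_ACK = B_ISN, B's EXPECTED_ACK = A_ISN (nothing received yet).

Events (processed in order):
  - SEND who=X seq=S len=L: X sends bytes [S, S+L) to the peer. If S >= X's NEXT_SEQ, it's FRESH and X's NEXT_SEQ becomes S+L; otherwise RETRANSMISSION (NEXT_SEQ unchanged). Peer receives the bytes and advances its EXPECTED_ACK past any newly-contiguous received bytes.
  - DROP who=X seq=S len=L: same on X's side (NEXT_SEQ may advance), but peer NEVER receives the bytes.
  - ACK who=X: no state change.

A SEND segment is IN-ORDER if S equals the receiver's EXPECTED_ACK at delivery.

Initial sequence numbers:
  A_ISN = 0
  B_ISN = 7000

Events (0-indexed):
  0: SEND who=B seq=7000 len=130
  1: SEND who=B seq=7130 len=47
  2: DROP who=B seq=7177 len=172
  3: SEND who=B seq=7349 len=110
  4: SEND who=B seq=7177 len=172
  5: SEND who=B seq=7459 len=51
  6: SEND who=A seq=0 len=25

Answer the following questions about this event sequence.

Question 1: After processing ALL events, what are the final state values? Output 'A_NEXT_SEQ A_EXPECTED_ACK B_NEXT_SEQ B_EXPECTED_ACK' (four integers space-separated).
After event 0: A_seq=0 A_ack=7130 B_seq=7130 B_ack=0
After event 1: A_seq=0 A_ack=7177 B_seq=7177 B_ack=0
After event 2: A_seq=0 A_ack=7177 B_seq=7349 B_ack=0
After event 3: A_seq=0 A_ack=7177 B_seq=7459 B_ack=0
After event 4: A_seq=0 A_ack=7459 B_seq=7459 B_ack=0
After event 5: A_seq=0 A_ack=7510 B_seq=7510 B_ack=0
After event 6: A_seq=25 A_ack=7510 B_seq=7510 B_ack=25

Answer: 25 7510 7510 25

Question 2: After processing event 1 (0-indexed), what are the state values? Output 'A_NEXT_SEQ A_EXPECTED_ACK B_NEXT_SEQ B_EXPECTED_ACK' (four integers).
After event 0: A_seq=0 A_ack=7130 B_seq=7130 B_ack=0
After event 1: A_seq=0 A_ack=7177 B_seq=7177 B_ack=0

0 7177 7177 0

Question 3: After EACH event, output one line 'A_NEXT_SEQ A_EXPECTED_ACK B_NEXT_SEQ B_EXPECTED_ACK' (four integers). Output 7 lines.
0 7130 7130 0
0 7177 7177 0
0 7177 7349 0
0 7177 7459 0
0 7459 7459 0
0 7510 7510 0
25 7510 7510 25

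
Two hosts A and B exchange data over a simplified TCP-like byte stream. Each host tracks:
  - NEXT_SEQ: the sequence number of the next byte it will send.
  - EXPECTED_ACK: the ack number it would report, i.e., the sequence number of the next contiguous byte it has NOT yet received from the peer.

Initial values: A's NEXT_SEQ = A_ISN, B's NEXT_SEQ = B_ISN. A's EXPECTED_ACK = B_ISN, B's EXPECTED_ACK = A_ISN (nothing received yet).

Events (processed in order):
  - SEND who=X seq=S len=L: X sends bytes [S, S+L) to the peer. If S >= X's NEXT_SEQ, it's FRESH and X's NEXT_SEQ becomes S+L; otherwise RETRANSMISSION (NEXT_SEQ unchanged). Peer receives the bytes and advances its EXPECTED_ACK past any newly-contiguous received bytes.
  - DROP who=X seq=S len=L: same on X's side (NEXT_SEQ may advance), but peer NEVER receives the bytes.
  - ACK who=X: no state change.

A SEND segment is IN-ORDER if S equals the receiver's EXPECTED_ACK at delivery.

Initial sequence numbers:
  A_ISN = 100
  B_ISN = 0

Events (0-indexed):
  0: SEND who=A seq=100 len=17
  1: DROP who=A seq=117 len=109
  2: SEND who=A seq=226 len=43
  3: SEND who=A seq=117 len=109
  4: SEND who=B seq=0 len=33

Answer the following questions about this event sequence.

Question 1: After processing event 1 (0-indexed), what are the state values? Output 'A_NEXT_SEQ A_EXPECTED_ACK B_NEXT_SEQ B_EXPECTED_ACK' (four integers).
After event 0: A_seq=117 A_ack=0 B_seq=0 B_ack=117
After event 1: A_seq=226 A_ack=0 B_seq=0 B_ack=117

226 0 0 117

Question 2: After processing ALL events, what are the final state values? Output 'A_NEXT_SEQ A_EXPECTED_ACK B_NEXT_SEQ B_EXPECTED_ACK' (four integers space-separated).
Answer: 269 33 33 269

Derivation:
After event 0: A_seq=117 A_ack=0 B_seq=0 B_ack=117
After event 1: A_seq=226 A_ack=0 B_seq=0 B_ack=117
After event 2: A_seq=269 A_ack=0 B_seq=0 B_ack=117
After event 3: A_seq=269 A_ack=0 B_seq=0 B_ack=269
After event 4: A_seq=269 A_ack=33 B_seq=33 B_ack=269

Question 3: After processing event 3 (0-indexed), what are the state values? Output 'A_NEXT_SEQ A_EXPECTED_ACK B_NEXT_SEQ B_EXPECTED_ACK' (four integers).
After event 0: A_seq=117 A_ack=0 B_seq=0 B_ack=117
After event 1: A_seq=226 A_ack=0 B_seq=0 B_ack=117
After event 2: A_seq=269 A_ack=0 B_seq=0 B_ack=117
After event 3: A_seq=269 A_ack=0 B_seq=0 B_ack=269

269 0 0 269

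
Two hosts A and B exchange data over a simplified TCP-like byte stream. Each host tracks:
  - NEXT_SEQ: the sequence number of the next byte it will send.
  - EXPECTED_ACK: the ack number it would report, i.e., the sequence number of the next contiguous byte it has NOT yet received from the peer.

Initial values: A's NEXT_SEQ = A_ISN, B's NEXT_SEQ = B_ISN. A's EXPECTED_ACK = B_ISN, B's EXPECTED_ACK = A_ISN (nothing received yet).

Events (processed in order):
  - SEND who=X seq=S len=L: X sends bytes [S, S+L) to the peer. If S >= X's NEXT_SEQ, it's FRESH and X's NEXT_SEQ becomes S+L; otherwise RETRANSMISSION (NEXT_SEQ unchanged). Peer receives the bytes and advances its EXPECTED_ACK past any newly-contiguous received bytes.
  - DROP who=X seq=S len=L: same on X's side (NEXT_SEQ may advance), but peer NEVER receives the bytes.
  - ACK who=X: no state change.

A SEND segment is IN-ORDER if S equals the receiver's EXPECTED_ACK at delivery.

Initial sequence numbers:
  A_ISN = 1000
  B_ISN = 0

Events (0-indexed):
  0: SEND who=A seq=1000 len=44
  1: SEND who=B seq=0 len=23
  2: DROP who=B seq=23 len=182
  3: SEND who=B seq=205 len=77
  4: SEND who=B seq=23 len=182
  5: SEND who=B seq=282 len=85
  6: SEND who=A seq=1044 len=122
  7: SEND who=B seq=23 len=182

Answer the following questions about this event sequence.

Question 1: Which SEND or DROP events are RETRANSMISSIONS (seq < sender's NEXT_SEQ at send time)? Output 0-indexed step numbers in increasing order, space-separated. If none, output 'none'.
Step 0: SEND seq=1000 -> fresh
Step 1: SEND seq=0 -> fresh
Step 2: DROP seq=23 -> fresh
Step 3: SEND seq=205 -> fresh
Step 4: SEND seq=23 -> retransmit
Step 5: SEND seq=282 -> fresh
Step 6: SEND seq=1044 -> fresh
Step 7: SEND seq=23 -> retransmit

Answer: 4 7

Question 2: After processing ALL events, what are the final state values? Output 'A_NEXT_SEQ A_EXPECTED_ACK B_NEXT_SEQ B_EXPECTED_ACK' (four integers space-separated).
Answer: 1166 367 367 1166

Derivation:
After event 0: A_seq=1044 A_ack=0 B_seq=0 B_ack=1044
After event 1: A_seq=1044 A_ack=23 B_seq=23 B_ack=1044
After event 2: A_seq=1044 A_ack=23 B_seq=205 B_ack=1044
After event 3: A_seq=1044 A_ack=23 B_seq=282 B_ack=1044
After event 4: A_seq=1044 A_ack=282 B_seq=282 B_ack=1044
After event 5: A_seq=1044 A_ack=367 B_seq=367 B_ack=1044
After event 6: A_seq=1166 A_ack=367 B_seq=367 B_ack=1166
After event 7: A_seq=1166 A_ack=367 B_seq=367 B_ack=1166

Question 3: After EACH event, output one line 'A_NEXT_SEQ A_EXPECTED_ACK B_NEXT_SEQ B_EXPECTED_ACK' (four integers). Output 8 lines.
1044 0 0 1044
1044 23 23 1044
1044 23 205 1044
1044 23 282 1044
1044 282 282 1044
1044 367 367 1044
1166 367 367 1166
1166 367 367 1166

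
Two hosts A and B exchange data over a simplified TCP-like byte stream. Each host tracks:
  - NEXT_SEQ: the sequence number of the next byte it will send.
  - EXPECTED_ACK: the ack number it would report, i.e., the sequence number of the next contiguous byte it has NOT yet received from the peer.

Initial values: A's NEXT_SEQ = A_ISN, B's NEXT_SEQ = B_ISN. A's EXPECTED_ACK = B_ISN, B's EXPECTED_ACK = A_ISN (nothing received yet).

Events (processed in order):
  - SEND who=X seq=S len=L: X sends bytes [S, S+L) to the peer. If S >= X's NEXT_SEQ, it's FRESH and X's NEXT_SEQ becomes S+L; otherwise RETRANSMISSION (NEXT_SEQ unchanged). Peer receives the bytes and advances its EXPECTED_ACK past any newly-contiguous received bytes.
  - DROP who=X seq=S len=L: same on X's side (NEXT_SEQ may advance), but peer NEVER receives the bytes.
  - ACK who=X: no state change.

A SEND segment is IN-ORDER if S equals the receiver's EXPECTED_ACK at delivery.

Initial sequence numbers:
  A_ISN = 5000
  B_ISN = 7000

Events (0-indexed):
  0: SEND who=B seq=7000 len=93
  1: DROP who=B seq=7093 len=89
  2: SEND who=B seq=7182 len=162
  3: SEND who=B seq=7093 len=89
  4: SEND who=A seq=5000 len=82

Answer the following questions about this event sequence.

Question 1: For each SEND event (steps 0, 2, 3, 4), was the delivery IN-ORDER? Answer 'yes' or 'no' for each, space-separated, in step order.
Step 0: SEND seq=7000 -> in-order
Step 2: SEND seq=7182 -> out-of-order
Step 3: SEND seq=7093 -> in-order
Step 4: SEND seq=5000 -> in-order

Answer: yes no yes yes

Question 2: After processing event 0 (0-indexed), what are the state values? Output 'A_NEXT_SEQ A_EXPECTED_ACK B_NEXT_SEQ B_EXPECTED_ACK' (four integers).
After event 0: A_seq=5000 A_ack=7093 B_seq=7093 B_ack=5000

5000 7093 7093 5000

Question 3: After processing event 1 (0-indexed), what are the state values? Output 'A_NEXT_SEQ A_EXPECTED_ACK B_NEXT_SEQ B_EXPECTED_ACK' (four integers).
After event 0: A_seq=5000 A_ack=7093 B_seq=7093 B_ack=5000
After event 1: A_seq=5000 A_ack=7093 B_seq=7182 B_ack=5000

5000 7093 7182 5000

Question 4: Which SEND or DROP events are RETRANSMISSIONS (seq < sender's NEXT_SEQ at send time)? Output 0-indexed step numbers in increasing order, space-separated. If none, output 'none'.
Step 0: SEND seq=7000 -> fresh
Step 1: DROP seq=7093 -> fresh
Step 2: SEND seq=7182 -> fresh
Step 3: SEND seq=7093 -> retransmit
Step 4: SEND seq=5000 -> fresh

Answer: 3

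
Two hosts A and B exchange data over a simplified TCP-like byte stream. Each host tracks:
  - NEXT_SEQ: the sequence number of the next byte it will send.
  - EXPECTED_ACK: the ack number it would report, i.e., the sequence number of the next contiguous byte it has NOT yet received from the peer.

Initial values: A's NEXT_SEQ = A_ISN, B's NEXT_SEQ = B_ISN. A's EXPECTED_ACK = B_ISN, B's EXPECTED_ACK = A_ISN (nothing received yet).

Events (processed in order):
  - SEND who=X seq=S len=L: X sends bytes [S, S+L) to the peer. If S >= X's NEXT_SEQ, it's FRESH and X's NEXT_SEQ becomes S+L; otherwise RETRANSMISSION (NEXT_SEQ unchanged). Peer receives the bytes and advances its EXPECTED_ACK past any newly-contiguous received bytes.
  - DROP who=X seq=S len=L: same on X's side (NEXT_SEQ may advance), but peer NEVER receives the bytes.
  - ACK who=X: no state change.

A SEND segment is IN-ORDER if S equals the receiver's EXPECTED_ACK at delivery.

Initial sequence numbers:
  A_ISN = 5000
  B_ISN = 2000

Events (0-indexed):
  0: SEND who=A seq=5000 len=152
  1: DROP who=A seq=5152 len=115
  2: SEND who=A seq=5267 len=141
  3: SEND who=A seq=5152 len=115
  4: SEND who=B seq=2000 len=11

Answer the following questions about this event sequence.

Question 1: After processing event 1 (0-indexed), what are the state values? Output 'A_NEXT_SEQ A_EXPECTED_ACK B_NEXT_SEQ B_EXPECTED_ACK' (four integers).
After event 0: A_seq=5152 A_ack=2000 B_seq=2000 B_ack=5152
After event 1: A_seq=5267 A_ack=2000 B_seq=2000 B_ack=5152

5267 2000 2000 5152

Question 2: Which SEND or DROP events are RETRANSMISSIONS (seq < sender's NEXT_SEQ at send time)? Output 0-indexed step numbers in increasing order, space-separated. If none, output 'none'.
Answer: 3

Derivation:
Step 0: SEND seq=5000 -> fresh
Step 1: DROP seq=5152 -> fresh
Step 2: SEND seq=5267 -> fresh
Step 3: SEND seq=5152 -> retransmit
Step 4: SEND seq=2000 -> fresh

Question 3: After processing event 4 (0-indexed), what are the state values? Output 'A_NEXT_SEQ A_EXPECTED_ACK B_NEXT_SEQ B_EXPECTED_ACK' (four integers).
After event 0: A_seq=5152 A_ack=2000 B_seq=2000 B_ack=5152
After event 1: A_seq=5267 A_ack=2000 B_seq=2000 B_ack=5152
After event 2: A_seq=5408 A_ack=2000 B_seq=2000 B_ack=5152
After event 3: A_seq=5408 A_ack=2000 B_seq=2000 B_ack=5408
After event 4: A_seq=5408 A_ack=2011 B_seq=2011 B_ack=5408

5408 2011 2011 5408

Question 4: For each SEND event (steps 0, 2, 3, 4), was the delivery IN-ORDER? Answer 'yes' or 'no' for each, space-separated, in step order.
Answer: yes no yes yes

Derivation:
Step 0: SEND seq=5000 -> in-order
Step 2: SEND seq=5267 -> out-of-order
Step 3: SEND seq=5152 -> in-order
Step 4: SEND seq=2000 -> in-order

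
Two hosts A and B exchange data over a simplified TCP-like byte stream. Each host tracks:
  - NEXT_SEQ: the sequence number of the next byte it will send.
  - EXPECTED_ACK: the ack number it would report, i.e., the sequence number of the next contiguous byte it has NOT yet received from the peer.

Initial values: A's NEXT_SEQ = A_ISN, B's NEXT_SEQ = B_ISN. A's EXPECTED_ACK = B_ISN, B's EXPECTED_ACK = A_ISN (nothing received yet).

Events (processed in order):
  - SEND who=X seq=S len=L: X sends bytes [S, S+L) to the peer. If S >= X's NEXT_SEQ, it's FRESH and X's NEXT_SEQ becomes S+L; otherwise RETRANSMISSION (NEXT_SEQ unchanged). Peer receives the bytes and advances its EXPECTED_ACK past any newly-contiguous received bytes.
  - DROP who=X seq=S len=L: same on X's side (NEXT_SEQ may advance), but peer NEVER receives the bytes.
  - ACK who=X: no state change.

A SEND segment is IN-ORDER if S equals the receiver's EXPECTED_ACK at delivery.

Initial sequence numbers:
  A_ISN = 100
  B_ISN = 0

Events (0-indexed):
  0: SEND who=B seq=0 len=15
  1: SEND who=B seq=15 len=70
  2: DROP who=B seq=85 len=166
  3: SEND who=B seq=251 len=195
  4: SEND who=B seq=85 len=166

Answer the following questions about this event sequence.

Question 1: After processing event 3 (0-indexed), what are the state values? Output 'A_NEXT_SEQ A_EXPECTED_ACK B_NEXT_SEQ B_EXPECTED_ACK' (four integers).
After event 0: A_seq=100 A_ack=15 B_seq=15 B_ack=100
After event 1: A_seq=100 A_ack=85 B_seq=85 B_ack=100
After event 2: A_seq=100 A_ack=85 B_seq=251 B_ack=100
After event 3: A_seq=100 A_ack=85 B_seq=446 B_ack=100

100 85 446 100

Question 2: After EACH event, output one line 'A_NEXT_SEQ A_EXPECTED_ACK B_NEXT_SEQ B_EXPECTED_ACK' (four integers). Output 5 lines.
100 15 15 100
100 85 85 100
100 85 251 100
100 85 446 100
100 446 446 100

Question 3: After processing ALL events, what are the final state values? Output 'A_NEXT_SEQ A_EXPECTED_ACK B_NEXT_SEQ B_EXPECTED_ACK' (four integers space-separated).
After event 0: A_seq=100 A_ack=15 B_seq=15 B_ack=100
After event 1: A_seq=100 A_ack=85 B_seq=85 B_ack=100
After event 2: A_seq=100 A_ack=85 B_seq=251 B_ack=100
After event 3: A_seq=100 A_ack=85 B_seq=446 B_ack=100
After event 4: A_seq=100 A_ack=446 B_seq=446 B_ack=100

Answer: 100 446 446 100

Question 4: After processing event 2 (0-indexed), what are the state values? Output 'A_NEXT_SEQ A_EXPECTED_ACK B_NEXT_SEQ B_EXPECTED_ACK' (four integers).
After event 0: A_seq=100 A_ack=15 B_seq=15 B_ack=100
After event 1: A_seq=100 A_ack=85 B_seq=85 B_ack=100
After event 2: A_seq=100 A_ack=85 B_seq=251 B_ack=100

100 85 251 100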